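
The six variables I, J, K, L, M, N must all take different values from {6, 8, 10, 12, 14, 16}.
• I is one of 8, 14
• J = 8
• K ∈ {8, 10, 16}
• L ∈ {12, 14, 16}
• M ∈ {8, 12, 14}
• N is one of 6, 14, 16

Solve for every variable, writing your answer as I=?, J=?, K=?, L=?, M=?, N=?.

I=14, J=8, K=10, L=16, M=12, N=6

J's domain is down to {8}, so J = 8. Strike 8 from I, K, M.
I must be 14 (only option left). Strike 14 from L, M, N.
M has just one choice, so M = 12. Remove 12 from L.
L has just one choice, so L = 16. Remove 16 from K, N.
That leaves N = 6.
That leaves K = 10.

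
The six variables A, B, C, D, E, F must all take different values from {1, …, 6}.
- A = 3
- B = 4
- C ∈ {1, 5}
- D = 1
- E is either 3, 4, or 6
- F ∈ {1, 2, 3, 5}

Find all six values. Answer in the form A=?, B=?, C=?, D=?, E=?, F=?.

A has just one choice, so A = 3. Eliminate 3 elsewhere: E, F.
B has just one choice, so B = 4. Eliminate 4 elsewhere: E.
D's domain is down to {1}, so D = 1. So C, F can't be 1.
E must be 6 (only option left).
C has just one choice, so C = 5. So F can't be 5.
F has just one choice, so F = 2.

A=3, B=4, C=5, D=1, E=6, F=2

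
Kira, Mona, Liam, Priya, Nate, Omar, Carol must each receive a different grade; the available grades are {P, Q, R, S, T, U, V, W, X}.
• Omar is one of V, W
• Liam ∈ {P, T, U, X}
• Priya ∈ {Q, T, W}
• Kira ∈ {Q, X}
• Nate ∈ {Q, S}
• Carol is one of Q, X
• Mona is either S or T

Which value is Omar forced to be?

Kira and Carol share exactly the 2 values {Q, X}; by pigeonhole those values go to them, so strike Q, X from Liam, Priya, Nate.
Nate must be S (only option left). So Mona can't be S.
Mona must be T (only option left). So Liam, Priya can't be T.
Priya's domain is down to {W}, so Priya = W. Strike W from Omar.
So Omar = V.

V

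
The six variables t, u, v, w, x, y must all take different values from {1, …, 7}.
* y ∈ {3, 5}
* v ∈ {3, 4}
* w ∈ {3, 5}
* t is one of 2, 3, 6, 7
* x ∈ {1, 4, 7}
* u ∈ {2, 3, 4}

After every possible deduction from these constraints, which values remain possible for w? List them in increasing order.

3, 5

w and y between them cover only {3, 5} — a naked pair. Remove those values from t, u, v.
v must be 4 (only option left). Remove 4 from u, x.
u's domain is down to {2}, so u = 2. Strike 2 from t.
No further eliminations apply; w can still be any of 3, 5.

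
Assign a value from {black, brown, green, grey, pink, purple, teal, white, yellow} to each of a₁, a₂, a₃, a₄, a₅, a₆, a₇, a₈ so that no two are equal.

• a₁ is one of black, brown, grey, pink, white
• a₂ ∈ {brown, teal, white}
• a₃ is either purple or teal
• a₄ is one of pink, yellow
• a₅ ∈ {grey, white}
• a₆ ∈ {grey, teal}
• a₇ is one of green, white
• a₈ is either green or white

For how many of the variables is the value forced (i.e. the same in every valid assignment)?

4

a₇ and a₈ share exactly the 2 values {green, white}; by pigeonhole those values go to them, so strike green, white from a₁, a₂, a₅.
a₅ has just one choice, so a₅ = grey. So a₁, a₆ can't be grey.
a₆'s domain is down to {teal}, so a₆ = teal. So a₂, a₃ can't be teal.
a₂ must be brown (only option left). Eliminate brown elsewhere: a₁.
That leaves a₃ = purple.
Determined: a₂=brown, a₃=purple, a₅=grey, a₆=teal. The other variables each still have more than one consistent value. That makes 4.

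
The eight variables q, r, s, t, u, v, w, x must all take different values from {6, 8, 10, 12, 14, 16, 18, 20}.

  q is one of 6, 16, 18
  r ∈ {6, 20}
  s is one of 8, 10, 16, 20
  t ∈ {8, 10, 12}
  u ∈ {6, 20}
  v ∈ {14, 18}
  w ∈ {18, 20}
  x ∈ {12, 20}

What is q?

Among the 8 variables, 14 fits only v (and all 8 values in {6, 8, 10, 12, 14, 16, 18, 20} must be used), so v = 14.
The 2 variables r and u are confined to {6, 20}, which locks those values in; drop them from q, s, w, x.
w has just one choice, so w = 18. Remove 18 from q.
So q = 16.

16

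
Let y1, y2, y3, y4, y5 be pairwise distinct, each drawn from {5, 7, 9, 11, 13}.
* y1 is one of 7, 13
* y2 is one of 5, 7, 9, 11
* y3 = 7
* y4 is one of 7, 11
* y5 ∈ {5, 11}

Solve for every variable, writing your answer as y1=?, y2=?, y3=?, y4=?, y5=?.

y3's domain is down to {7}, so y3 = 7. Strike 7 from y1, y2, y4.
y4's domain is down to {11}, so y4 = 11. So y2, y5 can't be 11.
y5 has just one choice, so y5 = 5. Remove 5 from y2.
y1's domain is down to {13}, so y1 = 13.
y2 has just one choice, so y2 = 9.

y1=13, y2=9, y3=7, y4=11, y5=5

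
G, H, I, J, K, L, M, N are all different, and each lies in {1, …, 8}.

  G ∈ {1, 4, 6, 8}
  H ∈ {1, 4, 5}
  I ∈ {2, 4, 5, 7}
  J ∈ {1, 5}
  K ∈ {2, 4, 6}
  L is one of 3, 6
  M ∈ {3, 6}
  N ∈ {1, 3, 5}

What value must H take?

The 8 variables draw from only 8 values {1, 2, 3, 4, 5, 6, 7, 8}, so each is used; only I can be 7, hence I = 7.
The 7 still-open variables together cover exactly {1, 2, 3, 4, 5, 6, 8} — 7 values for 7 variables — and 2 appears only in K's list, so K = 2.
Among the 6 still-open variables, 8 fits only G (and all 6 values in {1, 3, 4, 5, 6, 8} must be used), so G = 8.
Among the 5 still-open variables, 4 fits only H (and all 5 values in {1, 3, 4, 5, 6} must be used), so H = 4.

4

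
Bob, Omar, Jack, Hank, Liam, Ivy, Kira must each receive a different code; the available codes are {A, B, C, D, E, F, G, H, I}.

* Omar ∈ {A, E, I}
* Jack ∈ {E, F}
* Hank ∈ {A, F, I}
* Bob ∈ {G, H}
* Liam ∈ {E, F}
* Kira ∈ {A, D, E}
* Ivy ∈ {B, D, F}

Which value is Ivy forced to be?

B

Jack and Liam between them cover only {E, F} — a naked pair. Remove those values from Omar, Hank, Ivy, Kira.
Omar and Hank share exactly the 2 values {A, I}; by pigeonhole those values go to them, so strike A, I from Kira.
Kira must be D (only option left). Eliminate D elsewhere: Ivy.
So Ivy = B.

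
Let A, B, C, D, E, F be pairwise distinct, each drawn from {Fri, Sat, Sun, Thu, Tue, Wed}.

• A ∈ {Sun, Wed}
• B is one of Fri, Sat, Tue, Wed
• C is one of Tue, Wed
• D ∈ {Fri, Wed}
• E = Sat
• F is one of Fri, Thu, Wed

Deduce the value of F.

E must be Sat (only option left). Remove Sat from B.
The 5 still-open variables draw from only 5 values {Fri, Sun, Thu, Tue, Wed}, so each is used; only A can be Sun, hence A = Sun.
The 4 still-open variables together cover exactly {Fri, Thu, Tue, Wed} — 4 values for 4 variables — and Thu appears only in F's list, so F = Thu.

Thu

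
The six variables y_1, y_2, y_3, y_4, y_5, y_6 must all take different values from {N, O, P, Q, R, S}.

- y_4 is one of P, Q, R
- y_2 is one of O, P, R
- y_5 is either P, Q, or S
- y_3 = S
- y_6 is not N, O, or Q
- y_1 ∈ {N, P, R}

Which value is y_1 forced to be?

N

y_3 has just one choice, so y_3 = S. Eliminate S elsewhere: y_5, y_6.
Among the 5 still-open variables, N fits only y_1 (and all 5 values in {N, O, P, Q, R} must be used), so y_1 = N.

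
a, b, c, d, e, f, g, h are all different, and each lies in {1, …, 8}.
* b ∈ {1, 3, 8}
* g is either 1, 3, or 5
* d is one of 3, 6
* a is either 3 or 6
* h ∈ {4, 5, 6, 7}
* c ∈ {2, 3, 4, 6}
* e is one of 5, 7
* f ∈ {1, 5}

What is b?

8

The 8 variables together cover exactly {1, 2, 3, 4, 5, 6, 7, 8} — 8 values for 8 variables — and 2 appears only in c's list, so c = 2.
The 7 still-open variables draw from only 7 values {1, 3, 4, 5, 6, 7, 8}, so each is used; only h can be 4, hence h = 4.
Among the 6 still-open variables, 7 fits only e (and all 6 values in {1, 3, 5, 6, 7, 8} must be used), so e = 7.
Among the 5 still-open variables, 8 fits only b (and all 5 values in {1, 3, 5, 6, 8} must be used), so b = 8.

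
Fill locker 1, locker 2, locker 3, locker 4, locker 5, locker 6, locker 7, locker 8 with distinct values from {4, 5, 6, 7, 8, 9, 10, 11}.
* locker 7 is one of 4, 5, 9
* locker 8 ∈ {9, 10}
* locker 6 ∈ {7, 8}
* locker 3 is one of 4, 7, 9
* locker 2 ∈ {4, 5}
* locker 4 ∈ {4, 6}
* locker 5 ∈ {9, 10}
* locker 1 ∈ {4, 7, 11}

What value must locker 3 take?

The 8 variables draw from only 8 values {4, 5, 6, 7, 8, 9, 10, 11}, so each is used; only locker 4 can be 6, hence locker 4 = 6.
Among the 7 still-open variables, 8 fits only locker 6 (and all 7 values in {4, 5, 7, 8, 9, 10, 11} must be used), so locker 6 = 8.
The 6 still-open variables together cover exactly {4, 5, 7, 9, 10, 11} — 6 values for 6 variables — and 11 appears only in locker 1's list, so locker 1 = 11.
The 5 still-open variables draw from only 5 values {4, 5, 7, 9, 10}, so each is used; only locker 3 can be 7, hence locker 3 = 7.

7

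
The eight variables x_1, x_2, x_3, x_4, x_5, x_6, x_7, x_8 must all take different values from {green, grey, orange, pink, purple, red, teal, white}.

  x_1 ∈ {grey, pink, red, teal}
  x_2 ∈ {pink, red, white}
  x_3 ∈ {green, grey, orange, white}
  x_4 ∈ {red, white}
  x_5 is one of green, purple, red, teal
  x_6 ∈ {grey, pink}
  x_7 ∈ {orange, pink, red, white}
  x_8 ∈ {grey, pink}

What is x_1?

teal

Among the 8 variables, purple fits only x_5 (and all 8 values in {green, grey, orange, pink, purple, red, teal, white} must be used), so x_5 = purple.
The 7 still-open variables draw from only 7 values {green, grey, orange, pink, red, teal, white}, so each is used; only x_3 can be green, hence x_3 = green.
The 6 still-open variables together cover exactly {grey, orange, pink, red, teal, white} — 6 values for 6 variables — and orange appears only in x_7's list, so x_7 = orange.
Among the 5 still-open variables, teal fits only x_1 (and all 5 values in {grey, pink, red, teal, white} must be used), so x_1 = teal.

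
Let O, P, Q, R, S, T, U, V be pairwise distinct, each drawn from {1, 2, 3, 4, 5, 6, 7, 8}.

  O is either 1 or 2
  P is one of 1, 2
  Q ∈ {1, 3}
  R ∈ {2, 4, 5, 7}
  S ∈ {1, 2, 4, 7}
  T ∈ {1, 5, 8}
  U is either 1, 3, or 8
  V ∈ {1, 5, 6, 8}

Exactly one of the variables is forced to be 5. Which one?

The 8 variables together cover exactly {1, 2, 3, 4, 5, 6, 7, 8} — 8 values for 8 variables — and 6 appears only in V's list, so V = 6.
O and P between them cover only {1, 2} — a naked pair. Remove those values from Q, R, S, T, U.
Q has just one choice, so Q = 3. Remove 3 from U.
U must be 8 (only option left). So T can't be 8.
So 5 goes to T.

T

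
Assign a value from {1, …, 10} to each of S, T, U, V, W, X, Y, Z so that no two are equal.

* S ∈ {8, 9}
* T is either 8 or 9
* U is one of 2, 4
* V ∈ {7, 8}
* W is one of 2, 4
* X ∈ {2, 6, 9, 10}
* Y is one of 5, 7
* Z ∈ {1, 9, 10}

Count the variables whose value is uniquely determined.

2

S and T between them cover only {8, 9} — a naked pair. Remove those values from V, X, Z.
V's domain is down to {7}, so V = 7. So Y can't be 7.
That leaves Y = 5.
The 2 variables U and W are confined to {2, 4}, which locks those values in; drop them from X.
Determined: V=7, Y=5. The other variables each still have more than one consistent value. That makes 2.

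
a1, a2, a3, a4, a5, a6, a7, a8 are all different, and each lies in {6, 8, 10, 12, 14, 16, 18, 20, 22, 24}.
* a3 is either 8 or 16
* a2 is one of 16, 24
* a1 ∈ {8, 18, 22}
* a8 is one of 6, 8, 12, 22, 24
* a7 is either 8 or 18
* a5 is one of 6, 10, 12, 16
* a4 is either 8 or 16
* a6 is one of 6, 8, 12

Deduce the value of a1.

The 8 variables draw from only 8 values {6, 8, 10, 12, 16, 18, 22, 24}, so each is used; only a5 can be 10, hence a5 = 10.
The 2 variables a3 and a4 are confined to {8, 16}, which locks those values in; drop them from a1, a2, a6, a7, a8.
a2 must be 24 (only option left). Remove 24 from a8.
a7 has just one choice, so a7 = 18. Strike 18 from a1.
So a1 = 22.

22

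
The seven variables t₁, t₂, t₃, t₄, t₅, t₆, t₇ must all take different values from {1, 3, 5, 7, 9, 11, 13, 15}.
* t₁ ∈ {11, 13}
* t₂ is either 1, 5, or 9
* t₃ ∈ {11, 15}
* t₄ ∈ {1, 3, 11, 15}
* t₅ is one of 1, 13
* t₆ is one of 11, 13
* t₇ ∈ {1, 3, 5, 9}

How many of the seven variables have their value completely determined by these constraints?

3

The 2 variables t₁ and t₆ are confined to {11, 13}, which locks those values in; drop them from t₃, t₄, t₅.
t₃'s domain is down to {15}, so t₃ = 15. So t₄ can't be 15.
t₅'s domain is down to {1}, so t₅ = 1. So t₂, t₄, t₇ can't be 1.
That leaves t₄ = 3. Eliminate 3 elsewhere: t₇.
Determined: t₃=15, t₄=3, t₅=1. The other variables each still have more than one consistent value. That makes 3.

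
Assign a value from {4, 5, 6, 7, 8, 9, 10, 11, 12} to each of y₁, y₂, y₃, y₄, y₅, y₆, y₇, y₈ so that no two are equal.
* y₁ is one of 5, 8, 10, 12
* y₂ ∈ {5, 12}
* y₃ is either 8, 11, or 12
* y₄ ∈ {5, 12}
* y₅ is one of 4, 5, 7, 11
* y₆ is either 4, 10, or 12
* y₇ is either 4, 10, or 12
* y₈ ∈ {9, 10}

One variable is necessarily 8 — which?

y₁

Among the 8 variables, 7 fits only y₅ (and all 8 values in {4, 5, 7, 8, 9, 10, 11, 12} must be used), so y₅ = 7.
The 7 still-open variables draw from only 7 values {4, 5, 8, 9, 10, 11, 12}, so each is used; only y₈ can be 9, hence y₈ = 9.
The 6 still-open variables draw from only 6 values {4, 5, 8, 10, 11, 12}, so each is used; only y₃ can be 11, hence y₃ = 11.
The 5 still-open variables draw from only 5 values {4, 5, 8, 10, 12}, so each is used; only y₁ can be 8, hence y₁ = 8.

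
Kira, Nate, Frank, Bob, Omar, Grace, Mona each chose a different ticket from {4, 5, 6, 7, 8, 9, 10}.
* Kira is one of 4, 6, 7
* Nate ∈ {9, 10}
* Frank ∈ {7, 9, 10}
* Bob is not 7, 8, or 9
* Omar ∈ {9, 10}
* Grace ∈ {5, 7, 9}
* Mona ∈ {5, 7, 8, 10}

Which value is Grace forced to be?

The 7 variables together cover exactly {4, 5, 6, 7, 8, 9, 10} — 7 values for 7 variables — and 8 appears only in Mona's list, so Mona = 8.
Nate and Omar between them cover only {9, 10} — a naked pair. Remove those values from Frank, Bob, Grace.
Frank has just one choice, so Frank = 7. Remove 7 from Kira, Grace.
So Grace = 5.

5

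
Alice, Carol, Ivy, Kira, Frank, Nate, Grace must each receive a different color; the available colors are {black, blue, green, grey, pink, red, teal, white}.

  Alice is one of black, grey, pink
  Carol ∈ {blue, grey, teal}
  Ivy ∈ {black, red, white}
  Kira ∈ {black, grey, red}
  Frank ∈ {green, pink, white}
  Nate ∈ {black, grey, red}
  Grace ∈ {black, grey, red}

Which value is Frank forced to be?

The 3 variables Kira, Nate, Grace are confined to {black, grey, red}, which locks those values in; drop them from Alice, Carol, Ivy.
That leaves Alice = pink. Strike pink from Frank.
Ivy must be white (only option left). Remove white from Frank.
So Frank = green.

green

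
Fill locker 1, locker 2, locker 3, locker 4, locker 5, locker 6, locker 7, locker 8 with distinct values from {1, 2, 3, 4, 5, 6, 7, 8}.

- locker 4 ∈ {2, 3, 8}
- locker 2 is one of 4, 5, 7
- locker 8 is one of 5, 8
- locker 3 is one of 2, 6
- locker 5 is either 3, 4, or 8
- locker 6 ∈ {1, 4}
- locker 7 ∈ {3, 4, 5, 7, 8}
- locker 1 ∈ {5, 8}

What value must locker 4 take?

2

The 8 variables together cover exactly {1, 2, 3, 4, 5, 6, 7, 8} — 8 values for 8 variables — and 1 appears only in locker 6's list, so locker 6 = 1.
The 7 still-open variables together cover exactly {2, 3, 4, 5, 6, 7, 8} — 7 values for 7 variables — and 6 appears only in locker 3's list, so locker 3 = 6.
The 6 still-open variables together cover exactly {2, 3, 4, 5, 7, 8} — 6 values for 6 variables — and 2 appears only in locker 4's list, so locker 4 = 2.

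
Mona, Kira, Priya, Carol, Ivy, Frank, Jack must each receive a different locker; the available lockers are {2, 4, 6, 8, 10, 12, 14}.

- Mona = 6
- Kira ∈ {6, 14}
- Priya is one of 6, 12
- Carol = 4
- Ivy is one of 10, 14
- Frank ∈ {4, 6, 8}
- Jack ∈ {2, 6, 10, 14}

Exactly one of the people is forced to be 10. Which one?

Mona must be 6 (only option left). Eliminate 6 elsewhere: Kira, Priya, Frank, Jack.
Kira has just one choice, so Kira = 14. Eliminate 14 elsewhere: Ivy, Jack.
So 10 goes to Ivy.

Ivy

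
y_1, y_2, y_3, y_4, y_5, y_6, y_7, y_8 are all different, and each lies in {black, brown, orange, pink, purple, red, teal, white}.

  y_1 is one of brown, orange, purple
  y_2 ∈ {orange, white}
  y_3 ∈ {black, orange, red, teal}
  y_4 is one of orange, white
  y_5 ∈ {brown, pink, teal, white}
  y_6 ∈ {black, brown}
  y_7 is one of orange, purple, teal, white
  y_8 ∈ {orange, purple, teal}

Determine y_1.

The 8 variables together cover exactly {black, brown, orange, pink, purple, red, teal, white} — 8 values for 8 variables — and pink appears only in y_5's list, so y_5 = pink.
Among the 7 still-open variables, red fits only y_3 (and all 7 values in {black, brown, orange, purple, red, teal, white} must be used), so y_3 = red.
The 6 still-open variables draw from only 6 values {black, brown, orange, purple, teal, white}, so each is used; only y_6 can be black, hence y_6 = black.
The 5 still-open variables together cover exactly {brown, orange, purple, teal, white} — 5 values for 5 variables — and brown appears only in y_1's list, so y_1 = brown.

brown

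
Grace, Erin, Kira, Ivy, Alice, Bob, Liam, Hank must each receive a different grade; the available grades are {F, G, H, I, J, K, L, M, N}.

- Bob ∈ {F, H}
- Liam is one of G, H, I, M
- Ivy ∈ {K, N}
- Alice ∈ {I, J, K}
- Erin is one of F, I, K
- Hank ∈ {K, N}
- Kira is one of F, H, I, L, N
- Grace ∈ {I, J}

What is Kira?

Ivy and Hank share exactly the 2 values {K, N}; by pigeonhole those values go to them, so strike K, N from Erin, Kira, Alice.
The 2 variables Grace and Alice are confined to {I, J}, which locks those values in; drop them from Erin, Kira, Liam.
Erin must be F (only option left). Remove F from Kira, Bob.
Bob must be H (only option left). Remove H from Kira, Liam.
So Kira = L.

L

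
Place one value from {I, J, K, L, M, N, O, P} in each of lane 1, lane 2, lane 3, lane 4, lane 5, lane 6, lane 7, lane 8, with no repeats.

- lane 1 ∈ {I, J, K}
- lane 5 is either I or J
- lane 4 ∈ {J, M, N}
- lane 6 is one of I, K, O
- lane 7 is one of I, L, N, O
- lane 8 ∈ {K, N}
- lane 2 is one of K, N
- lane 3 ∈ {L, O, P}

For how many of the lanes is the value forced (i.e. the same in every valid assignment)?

4

The 8 variables together cover exactly {I, J, K, L, M, N, O, P} — 8 values for 8 variables — and M appears only in lane 4's list, so lane 4 = M.
The 7 still-open variables together cover exactly {I, J, K, L, N, O, P} — 7 values for 7 variables — and P appears only in lane 3's list, so lane 3 = P.
Among the 6 still-open variables, L fits only lane 7 (and all 6 values in {I, J, K, L, N, O} must be used), so lane 7 = L.
Among the 5 still-open variables, O fits only lane 6 (and all 5 values in {I, J, K, N, O} must be used), so lane 6 = O.
lane 2 and lane 8 share exactly the 2 values {K, N}; by pigeonhole those values go to them, so strike K, N from lane 1.
Determined: lane 3=P, lane 4=M, lane 6=O, lane 7=L. The other lanes each still have more than one consistent value. That makes 4.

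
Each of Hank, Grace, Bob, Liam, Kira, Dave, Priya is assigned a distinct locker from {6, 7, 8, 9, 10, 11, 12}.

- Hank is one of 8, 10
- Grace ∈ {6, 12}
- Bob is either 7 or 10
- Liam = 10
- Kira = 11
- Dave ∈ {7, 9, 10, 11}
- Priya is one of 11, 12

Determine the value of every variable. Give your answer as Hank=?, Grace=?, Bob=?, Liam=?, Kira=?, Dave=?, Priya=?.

Liam has just one choice, so Liam = 10. So Hank, Bob, Dave can't be 10.
Kira's domain is down to {11}, so Kira = 11. So Dave, Priya can't be 11.
That leaves Priya = 12. Remove 12 from Grace.
Hank's domain is down to {8}, so Hank = 8.
That leaves Grace = 6.
Bob's domain is down to {7}, so Bob = 7. Strike 7 from Dave.
That leaves Dave = 9.

Hank=8, Grace=6, Bob=7, Liam=10, Kira=11, Dave=9, Priya=12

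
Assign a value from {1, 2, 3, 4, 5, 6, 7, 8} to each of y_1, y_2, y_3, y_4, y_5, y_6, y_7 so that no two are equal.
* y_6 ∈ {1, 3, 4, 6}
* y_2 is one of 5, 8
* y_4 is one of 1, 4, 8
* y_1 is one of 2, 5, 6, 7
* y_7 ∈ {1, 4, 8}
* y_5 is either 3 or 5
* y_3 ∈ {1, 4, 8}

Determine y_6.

The 3 variables y_3, y_4, y_7 are confined to {1, 4, 8}, which locks those values in; drop them from y_2, y_6.
y_2's domain is down to {5}, so y_2 = 5. Strike 5 from y_1, y_5.
y_5 has just one choice, so y_5 = 3. Strike 3 from y_6.
So y_6 = 6.

6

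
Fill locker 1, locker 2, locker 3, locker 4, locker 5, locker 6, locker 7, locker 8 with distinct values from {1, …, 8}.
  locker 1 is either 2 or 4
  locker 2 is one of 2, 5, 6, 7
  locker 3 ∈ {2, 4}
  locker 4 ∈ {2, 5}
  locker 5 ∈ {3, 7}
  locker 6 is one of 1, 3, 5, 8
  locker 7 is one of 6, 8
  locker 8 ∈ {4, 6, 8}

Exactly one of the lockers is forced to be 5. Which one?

The 8 variables draw from only 8 values {1, 2, 3, 4, 5, 6, 7, 8}, so each is used; only locker 6 can be 1, hence locker 6 = 1.
The 7 still-open variables together cover exactly {2, 3, 4, 5, 6, 7, 8} — 7 values for 7 variables — and 3 appears only in locker 5's list, so locker 5 = 3.
Among the 6 still-open variables, 7 fits only locker 2 (and all 6 values in {2, 4, 5, 6, 7, 8} must be used), so locker 2 = 7.
The 5 still-open variables together cover exactly {2, 4, 5, 6, 8} — 5 values for 5 variables — and 5 appears only in locker 4's list, so locker 4 = 5.

locker 4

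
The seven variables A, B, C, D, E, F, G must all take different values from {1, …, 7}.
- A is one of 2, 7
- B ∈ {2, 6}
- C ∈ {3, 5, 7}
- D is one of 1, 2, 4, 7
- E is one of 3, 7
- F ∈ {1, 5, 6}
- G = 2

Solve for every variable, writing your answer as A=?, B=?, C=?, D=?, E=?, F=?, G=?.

A=7, B=6, C=5, D=4, E=3, F=1, G=2

G has just one choice, so G = 2. Strike 2 from A, B, D.
A's domain is down to {7}, so A = 7. Eliminate 7 elsewhere: C, D, E.
B's domain is down to {6}, so B = 6. Eliminate 6 elsewhere: F.
E's domain is down to {3}, so E = 3. Eliminate 3 elsewhere: C.
That leaves C = 5. Eliminate 5 elsewhere: F.
F has just one choice, so F = 1. Remove 1 from D.
D has just one choice, so D = 4.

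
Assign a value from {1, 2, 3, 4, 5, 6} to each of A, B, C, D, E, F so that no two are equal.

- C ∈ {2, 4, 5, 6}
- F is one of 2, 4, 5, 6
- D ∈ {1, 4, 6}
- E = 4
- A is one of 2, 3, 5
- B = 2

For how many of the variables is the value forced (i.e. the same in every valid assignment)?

4

B must be 2 (only option left). Remove 2 from A, C, F.
That leaves E = 4. Strike 4 from C, D, F.
The 4 still-open variables together cover exactly {1, 3, 5, 6} — 4 values for 4 variables — and 1 appears only in D's list, so D = 1.
The 3 still-open variables together cover exactly {3, 5, 6} — 3 values for 3 variables — and 3 appears only in A's list, so A = 3.
Determined: A=3, B=2, D=1, E=4. The other variables each still have more than one consistent value. That makes 4.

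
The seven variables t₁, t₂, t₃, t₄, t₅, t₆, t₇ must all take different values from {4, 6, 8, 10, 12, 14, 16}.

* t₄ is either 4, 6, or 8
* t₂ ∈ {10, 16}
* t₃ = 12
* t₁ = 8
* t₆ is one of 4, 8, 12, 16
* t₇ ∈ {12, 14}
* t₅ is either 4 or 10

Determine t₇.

14

t₁ has just one choice, so t₁ = 8. Remove 8 from t₄, t₆.
t₃ has just one choice, so t₃ = 12. Eliminate 12 elsewhere: t₆, t₇.
So t₇ = 14.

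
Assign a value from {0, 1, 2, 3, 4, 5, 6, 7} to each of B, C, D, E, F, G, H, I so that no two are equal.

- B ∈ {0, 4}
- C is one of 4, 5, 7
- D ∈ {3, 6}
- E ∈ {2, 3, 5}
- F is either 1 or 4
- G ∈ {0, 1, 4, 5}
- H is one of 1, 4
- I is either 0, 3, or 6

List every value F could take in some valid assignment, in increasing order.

Among the 8 variables, 2 fits only E (and all 8 values in {0, 1, 2, 3, 4, 5, 6, 7} must be used), so E = 2.
The 7 still-open variables together cover exactly {0, 1, 3, 4, 5, 6, 7} — 7 values for 7 variables — and 7 appears only in C's list, so C = 7.
Among the 6 still-open variables, 5 fits only G (and all 6 values in {0, 1, 3, 4, 5, 6} must be used), so G = 5.
The 2 variables F and H are confined to {1, 4}, which locks those values in; drop them from B.
B must be 0 (only option left). So I can't be 0.
No further eliminations apply; F can still be any of 1, 4.

1, 4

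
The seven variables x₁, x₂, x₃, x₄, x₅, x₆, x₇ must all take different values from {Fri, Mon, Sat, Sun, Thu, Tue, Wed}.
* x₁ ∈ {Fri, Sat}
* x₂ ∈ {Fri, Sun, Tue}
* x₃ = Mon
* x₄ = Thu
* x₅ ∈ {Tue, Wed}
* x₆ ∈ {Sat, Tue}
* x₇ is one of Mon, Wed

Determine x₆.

Sat

x₃ must be Mon (only option left). Strike Mon from x₇.
x₄ has just one choice, so x₄ = Thu.
x₇'s domain is down to {Wed}, so x₇ = Wed. So x₅ can't be Wed.
x₅'s domain is down to {Tue}, so x₅ = Tue. Strike Tue from x₂, x₆.
So x₆ = Sat.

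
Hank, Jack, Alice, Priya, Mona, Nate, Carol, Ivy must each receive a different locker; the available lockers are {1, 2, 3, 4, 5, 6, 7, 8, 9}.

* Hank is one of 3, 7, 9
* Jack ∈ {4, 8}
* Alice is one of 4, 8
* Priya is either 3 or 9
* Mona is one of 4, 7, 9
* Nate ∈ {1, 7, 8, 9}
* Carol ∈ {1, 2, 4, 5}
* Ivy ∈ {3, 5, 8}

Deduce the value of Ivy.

The 8 variables draw from only 8 values {1, 2, 3, 4, 5, 7, 8, 9}, so each is used; only Carol can be 2, hence Carol = 2.
The 7 still-open variables together cover exactly {1, 3, 4, 5, 7, 8, 9} — 7 values for 7 variables — and 1 appears only in Nate's list, so Nate = 1.
The 6 still-open variables draw from only 6 values {3, 4, 5, 7, 8, 9}, so each is used; only Ivy can be 5, hence Ivy = 5.

5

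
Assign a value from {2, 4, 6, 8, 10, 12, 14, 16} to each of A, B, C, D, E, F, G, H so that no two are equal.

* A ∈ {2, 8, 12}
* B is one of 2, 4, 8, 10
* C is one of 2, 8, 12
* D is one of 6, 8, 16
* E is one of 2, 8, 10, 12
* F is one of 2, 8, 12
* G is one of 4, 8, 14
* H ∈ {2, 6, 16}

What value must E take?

10

The 8 variables together cover exactly {2, 4, 6, 8, 10, 12, 14, 16} — 8 values for 8 variables — and 14 appears only in G's list, so G = 14.
The 7 still-open variables draw from only 7 values {2, 4, 6, 8, 10, 12, 16}, so each is used; only B can be 4, hence B = 4.
Among the 6 still-open variables, 10 fits only E (and all 6 values in {2, 6, 8, 10, 12, 16} must be used), so E = 10.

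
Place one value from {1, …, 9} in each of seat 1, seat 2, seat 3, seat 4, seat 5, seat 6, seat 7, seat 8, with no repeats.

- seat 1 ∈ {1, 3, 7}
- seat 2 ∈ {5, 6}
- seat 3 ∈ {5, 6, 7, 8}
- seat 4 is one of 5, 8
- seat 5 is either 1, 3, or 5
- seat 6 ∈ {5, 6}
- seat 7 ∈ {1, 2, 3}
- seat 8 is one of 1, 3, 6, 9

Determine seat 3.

The 8 variables draw from only 8 values {1, 2, 3, 5, 6, 7, 8, 9}, so each is used; only seat 7 can be 2, hence seat 7 = 2.
The 7 still-open variables draw from only 7 values {1, 3, 5, 6, 7, 8, 9}, so each is used; only seat 8 can be 9, hence seat 8 = 9.
The 2 variables seat 2 and seat 6 are confined to {5, 6}, which locks those values in; drop them from seat 3, seat 4, seat 5.
That leaves seat 4 = 8. Strike 8 from seat 3.
So seat 3 = 7.

7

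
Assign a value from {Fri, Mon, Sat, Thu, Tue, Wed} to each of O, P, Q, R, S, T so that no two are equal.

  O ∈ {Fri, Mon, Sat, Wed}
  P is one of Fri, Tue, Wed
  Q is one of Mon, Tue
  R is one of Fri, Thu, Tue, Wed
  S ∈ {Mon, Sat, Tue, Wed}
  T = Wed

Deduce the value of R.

Thu

T must be Wed (only option left). So O, P, R, S can't be Wed.
Among the 5 still-open variables, Thu fits only R (and all 5 values in {Fri, Mon, Sat, Thu, Tue} must be used), so R = Thu.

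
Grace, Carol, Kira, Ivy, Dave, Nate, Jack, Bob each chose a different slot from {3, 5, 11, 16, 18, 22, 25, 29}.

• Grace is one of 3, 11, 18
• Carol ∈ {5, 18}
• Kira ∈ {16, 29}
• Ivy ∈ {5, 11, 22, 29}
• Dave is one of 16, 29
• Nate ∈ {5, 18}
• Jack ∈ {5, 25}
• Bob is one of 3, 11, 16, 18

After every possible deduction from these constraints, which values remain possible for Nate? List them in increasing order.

5, 18

Among the 8 variables, 22 fits only Ivy (and all 8 values in {3, 5, 11, 16, 18, 22, 25, 29} must be used), so Ivy = 22.
The 7 still-open variables together cover exactly {3, 5, 11, 16, 18, 25, 29} — 7 values for 7 variables — and 25 appears only in Jack's list, so Jack = 25.
Carol and Nate share exactly the 2 values {5, 18}; by pigeonhole those values go to them, so strike 5, 18 from Grace, Bob.
The 2 variables Kira and Dave are confined to {16, 29}, which locks those values in; drop them from Bob.
No further eliminations apply; Nate can still be any of 5, 18.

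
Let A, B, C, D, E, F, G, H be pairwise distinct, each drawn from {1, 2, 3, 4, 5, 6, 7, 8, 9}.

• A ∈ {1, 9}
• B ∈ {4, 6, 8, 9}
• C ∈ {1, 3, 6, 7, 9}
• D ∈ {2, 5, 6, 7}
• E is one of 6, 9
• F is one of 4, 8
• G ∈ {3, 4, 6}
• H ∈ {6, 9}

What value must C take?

E and H share exactly the 2 values {6, 9}; by pigeonhole those values go to them, so strike 6, 9 from A, B, C, D, G.
A has just one choice, so A = 1. So C can't be 1.
The 2 variables B and F are confined to {4, 8}, which locks those values in; drop them from G.
G must be 3 (only option left). Remove 3 from C.
So C = 7.

7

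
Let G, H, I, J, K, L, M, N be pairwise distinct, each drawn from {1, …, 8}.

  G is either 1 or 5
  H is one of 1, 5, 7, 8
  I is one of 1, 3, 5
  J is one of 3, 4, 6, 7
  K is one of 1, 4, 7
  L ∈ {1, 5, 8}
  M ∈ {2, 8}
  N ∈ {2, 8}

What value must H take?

7

The 8 variables together cover exactly {1, 2, 3, 4, 5, 6, 7, 8} — 8 values for 8 variables — and 6 appears only in J's list, so J = 6.
Among the 7 still-open variables, 3 fits only I (and all 7 values in {1, 2, 3, 4, 5, 7, 8} must be used), so I = 3.
The 6 still-open variables together cover exactly {1, 2, 4, 5, 7, 8} — 6 values for 6 variables — and 4 appears only in K's list, so K = 4.
The 5 still-open variables together cover exactly {1, 2, 5, 7, 8} — 5 values for 5 variables — and 7 appears only in H's list, so H = 7.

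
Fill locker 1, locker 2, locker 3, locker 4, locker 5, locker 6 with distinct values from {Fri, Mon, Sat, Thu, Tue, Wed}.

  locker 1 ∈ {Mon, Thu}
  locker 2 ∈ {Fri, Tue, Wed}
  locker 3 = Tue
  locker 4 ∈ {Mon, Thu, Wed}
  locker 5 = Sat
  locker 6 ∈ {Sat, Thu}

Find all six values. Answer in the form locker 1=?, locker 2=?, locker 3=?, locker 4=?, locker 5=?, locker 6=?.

locker 1=Mon, locker 2=Fri, locker 3=Tue, locker 4=Wed, locker 5=Sat, locker 6=Thu

locker 3 must be Tue (only option left). Strike Tue from locker 2.
locker 5's domain is down to {Sat}, so locker 5 = Sat. Remove Sat from locker 6.
locker 6 has just one choice, so locker 6 = Thu. So locker 1, locker 4 can't be Thu.
locker 1 has just one choice, so locker 1 = Mon. Strike Mon from locker 4.
locker 4's domain is down to {Wed}, so locker 4 = Wed. So locker 2 can't be Wed.
That leaves locker 2 = Fri.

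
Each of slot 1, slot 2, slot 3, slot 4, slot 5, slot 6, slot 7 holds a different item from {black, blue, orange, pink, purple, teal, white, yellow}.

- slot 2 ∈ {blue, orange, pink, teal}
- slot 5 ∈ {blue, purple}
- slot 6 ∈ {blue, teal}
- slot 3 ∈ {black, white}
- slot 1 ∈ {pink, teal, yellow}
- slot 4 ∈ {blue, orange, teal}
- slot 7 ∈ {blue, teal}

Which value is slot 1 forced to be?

The 2 variables slot 6 and slot 7 are confined to {blue, teal}, which locks those values in; drop them from slot 1, slot 2, slot 4, slot 5.
slot 4 has just one choice, so slot 4 = orange. So slot 2 can't be orange.
slot 5 has just one choice, so slot 5 = purple.
slot 2's domain is down to {pink}, so slot 2 = pink. Strike pink from slot 1.
So slot 1 = yellow.

yellow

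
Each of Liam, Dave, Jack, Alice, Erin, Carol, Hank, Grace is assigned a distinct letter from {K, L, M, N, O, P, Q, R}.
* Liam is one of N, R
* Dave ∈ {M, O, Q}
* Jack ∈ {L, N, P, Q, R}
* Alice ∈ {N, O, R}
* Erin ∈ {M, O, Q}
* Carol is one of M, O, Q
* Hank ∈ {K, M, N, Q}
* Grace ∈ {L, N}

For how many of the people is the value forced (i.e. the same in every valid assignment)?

3

The 8 variables draw from only 8 values {K, L, M, N, O, P, Q, R}, so each is used; only Hank can be K, hence Hank = K.
Among the 7 still-open variables, P fits only Jack (and all 7 values in {L, M, N, O, P, Q, R} must be used), so Jack = P.
The 6 still-open variables draw from only 6 values {L, M, N, O, Q, R}, so each is used; only Grace can be L, hence Grace = L.
Dave, Erin, Carol between them cover only {M, O, Q} — a naked triple. Remove those values from Alice.
Determined: Jack=P, Hank=K, Grace=L. The other people each still have more than one consistent value. That makes 3.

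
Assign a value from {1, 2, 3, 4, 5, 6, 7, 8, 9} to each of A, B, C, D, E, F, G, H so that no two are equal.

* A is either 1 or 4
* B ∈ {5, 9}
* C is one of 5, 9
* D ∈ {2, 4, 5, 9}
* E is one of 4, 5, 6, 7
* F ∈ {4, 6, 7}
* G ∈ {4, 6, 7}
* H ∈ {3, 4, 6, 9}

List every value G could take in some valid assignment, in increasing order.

Among the 8 variables, 1 fits only A (and all 8 values in {1, 2, 3, 4, 5, 6, 7, 9} must be used), so A = 1.
The 7 still-open variables together cover exactly {2, 3, 4, 5, 6, 7, 9} — 7 values for 7 variables — and 2 appears only in D's list, so D = 2.
The 6 still-open variables draw from only 6 values {3, 4, 5, 6, 7, 9}, so each is used; only H can be 3, hence H = 3.
The 2 variables B and C are confined to {5, 9}, which locks those values in; drop them from E.
No further eliminations apply; G can still be any of 4, 6, 7.

4, 6, 7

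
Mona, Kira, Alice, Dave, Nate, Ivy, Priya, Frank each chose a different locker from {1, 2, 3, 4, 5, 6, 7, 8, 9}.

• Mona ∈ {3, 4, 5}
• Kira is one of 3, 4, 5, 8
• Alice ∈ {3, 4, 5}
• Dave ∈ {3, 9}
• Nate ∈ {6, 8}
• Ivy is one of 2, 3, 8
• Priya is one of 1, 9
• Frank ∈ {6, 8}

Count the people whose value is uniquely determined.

Among the 8 variables, 1 fits only Priya (and all 8 values in {1, 2, 3, 4, 5, 6, 8, 9} must be used), so Priya = 1.
The 7 still-open variables draw from only 7 values {2, 3, 4, 5, 6, 8, 9}, so each is used; only Ivy can be 2, hence Ivy = 2.
The 6 still-open variables draw from only 6 values {3, 4, 5, 6, 8, 9}, so each is used; only Dave can be 9, hence Dave = 9.
Nate and Frank between them cover only {6, 8} — a naked pair. Remove those values from Kira.
Determined: Dave=9, Ivy=2, Priya=1. The other people each still have more than one consistent value. That makes 3.

3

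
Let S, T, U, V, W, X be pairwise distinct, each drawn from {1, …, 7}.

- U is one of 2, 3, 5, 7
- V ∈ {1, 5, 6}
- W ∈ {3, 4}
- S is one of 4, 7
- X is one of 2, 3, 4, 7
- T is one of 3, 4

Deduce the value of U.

5

T and W between them cover only {3, 4} — a naked pair. Remove those values from S, U, X.
S must be 7 (only option left). So U, X can't be 7.
X must be 2 (only option left). Strike 2 from U.
So U = 5.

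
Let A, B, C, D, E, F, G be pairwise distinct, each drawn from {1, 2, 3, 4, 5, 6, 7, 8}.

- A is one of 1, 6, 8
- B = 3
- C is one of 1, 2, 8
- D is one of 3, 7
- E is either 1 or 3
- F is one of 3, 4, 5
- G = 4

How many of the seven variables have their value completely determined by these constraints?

5

B has just one choice, so B = 3. So D, E, F can't be 3.
D's domain is down to {7}, so D = 7.
E has just one choice, so E = 1. Strike 1 from A, C.
G has just one choice, so G = 4. Remove 4 from F.
F must be 5 (only option left).
Determined: B=3, D=7, E=1, F=5, G=4. The other variables each still have more than one consistent value. That makes 5.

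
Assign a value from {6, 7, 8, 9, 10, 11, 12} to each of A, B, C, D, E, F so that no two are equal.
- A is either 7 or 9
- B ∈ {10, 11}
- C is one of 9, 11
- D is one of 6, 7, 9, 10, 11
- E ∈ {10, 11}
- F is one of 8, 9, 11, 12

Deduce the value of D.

B and E share exactly the 2 values {10, 11}; by pigeonhole those values go to them, so strike 10, 11 from C, D, F.
C's domain is down to {9}, so C = 9. Remove 9 from A, D, F.
A must be 7 (only option left). So D can't be 7.
So D = 6.

6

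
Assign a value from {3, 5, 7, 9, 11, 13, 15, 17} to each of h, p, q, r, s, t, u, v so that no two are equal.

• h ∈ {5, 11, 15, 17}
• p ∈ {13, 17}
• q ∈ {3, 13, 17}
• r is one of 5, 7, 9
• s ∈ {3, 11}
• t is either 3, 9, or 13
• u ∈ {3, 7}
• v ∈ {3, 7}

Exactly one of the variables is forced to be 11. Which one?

s

Among the 8 variables, 15 fits only h (and all 8 values in {3, 5, 7, 9, 11, 13, 15, 17} must be used), so h = 15.
Among the 7 still-open variables, 5 fits only r (and all 7 values in {3, 5, 7, 9, 11, 13, 17} must be used), so r = 5.
The 6 still-open variables draw from only 6 values {3, 7, 9, 11, 13, 17}, so each is used; only t can be 9, hence t = 9.
The 5 still-open variables draw from only 5 values {3, 7, 11, 13, 17}, so each is used; only s can be 11, hence s = 11.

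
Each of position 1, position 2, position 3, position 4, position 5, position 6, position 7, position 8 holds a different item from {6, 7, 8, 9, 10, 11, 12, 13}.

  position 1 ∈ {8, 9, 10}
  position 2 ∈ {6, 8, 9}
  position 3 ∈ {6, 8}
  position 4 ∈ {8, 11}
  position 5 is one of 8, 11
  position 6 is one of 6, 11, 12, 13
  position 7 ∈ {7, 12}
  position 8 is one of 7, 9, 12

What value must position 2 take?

Among the 8 variables, 10 fits only position 1 (and all 8 values in {6, 7, 8, 9, 10, 11, 12, 13} must be used), so position 1 = 10.
The 7 still-open variables together cover exactly {6, 7, 8, 9, 11, 12, 13} — 7 values for 7 variables — and 13 appears only in position 6's list, so position 6 = 13.
position 4 and position 5 between them cover only {8, 11} — a naked pair. Remove those values from position 2, position 3.
position 3 has just one choice, so position 3 = 6. Eliminate 6 elsewhere: position 2.
So position 2 = 9.

9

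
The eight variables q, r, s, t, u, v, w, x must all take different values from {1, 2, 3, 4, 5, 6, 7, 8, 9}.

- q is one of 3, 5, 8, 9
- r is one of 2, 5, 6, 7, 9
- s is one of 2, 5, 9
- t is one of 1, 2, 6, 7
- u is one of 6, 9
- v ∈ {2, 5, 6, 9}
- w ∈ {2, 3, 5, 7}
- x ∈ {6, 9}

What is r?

Among the 8 variables, 1 fits only t (and all 8 values in {1, 2, 3, 5, 6, 7, 8, 9} must be used), so t = 1.
Among the 7 still-open variables, 8 fits only q (and all 7 values in {2, 3, 5, 6, 7, 8, 9} must be used), so q = 8.
The 6 still-open variables draw from only 6 values {2, 3, 5, 6, 7, 9}, so each is used; only w can be 3, hence w = 3.
The 5 still-open variables draw from only 5 values {2, 5, 6, 7, 9}, so each is used; only r can be 7, hence r = 7.

7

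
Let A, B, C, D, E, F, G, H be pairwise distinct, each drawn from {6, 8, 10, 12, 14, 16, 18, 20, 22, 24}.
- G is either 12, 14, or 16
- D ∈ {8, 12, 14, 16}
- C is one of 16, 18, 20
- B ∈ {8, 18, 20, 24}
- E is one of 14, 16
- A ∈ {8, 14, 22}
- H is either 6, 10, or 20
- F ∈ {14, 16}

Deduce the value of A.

E and F share exactly the 2 values {14, 16}; by pigeonhole those values go to them, so strike 14, 16 from A, C, D, G.
G's domain is down to {12}, so G = 12. Eliminate 12 elsewhere: D.
D has just one choice, so D = 8. So A, B can't be 8.
So A = 22.

22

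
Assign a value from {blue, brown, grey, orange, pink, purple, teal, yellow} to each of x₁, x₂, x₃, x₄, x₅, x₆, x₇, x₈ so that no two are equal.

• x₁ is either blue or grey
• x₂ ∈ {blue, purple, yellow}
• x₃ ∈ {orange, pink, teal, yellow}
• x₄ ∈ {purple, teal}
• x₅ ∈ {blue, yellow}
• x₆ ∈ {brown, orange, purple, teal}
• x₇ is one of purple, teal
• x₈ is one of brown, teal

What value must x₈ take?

brown

The 8 variables draw from only 8 values {blue, brown, grey, orange, pink, purple, teal, yellow}, so each is used; only x₁ can be grey, hence x₁ = grey.
The 7 still-open variables together cover exactly {blue, brown, orange, pink, purple, teal, yellow} — 7 values for 7 variables — and pink appears only in x₃'s list, so x₃ = pink.
Among the 6 still-open variables, orange fits only x₆ (and all 6 values in {blue, brown, orange, purple, teal, yellow} must be used), so x₆ = orange.
Among the 5 still-open variables, brown fits only x₈ (and all 5 values in {blue, brown, purple, teal, yellow} must be used), so x₈ = brown.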